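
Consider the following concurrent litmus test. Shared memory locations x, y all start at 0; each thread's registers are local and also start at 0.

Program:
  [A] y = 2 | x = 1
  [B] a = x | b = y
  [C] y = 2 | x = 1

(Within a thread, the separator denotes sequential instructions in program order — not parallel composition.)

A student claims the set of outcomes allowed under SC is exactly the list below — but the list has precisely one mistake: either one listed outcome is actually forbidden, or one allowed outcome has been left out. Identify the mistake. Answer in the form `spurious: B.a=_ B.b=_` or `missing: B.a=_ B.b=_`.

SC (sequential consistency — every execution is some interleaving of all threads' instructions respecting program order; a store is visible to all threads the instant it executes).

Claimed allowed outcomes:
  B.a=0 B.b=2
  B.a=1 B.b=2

missing: B.a=0 B.b=0

outcome vector order: (B.a,B.b)
[SC] allowed = {00, 02, 12}
SC∖claimed = {00}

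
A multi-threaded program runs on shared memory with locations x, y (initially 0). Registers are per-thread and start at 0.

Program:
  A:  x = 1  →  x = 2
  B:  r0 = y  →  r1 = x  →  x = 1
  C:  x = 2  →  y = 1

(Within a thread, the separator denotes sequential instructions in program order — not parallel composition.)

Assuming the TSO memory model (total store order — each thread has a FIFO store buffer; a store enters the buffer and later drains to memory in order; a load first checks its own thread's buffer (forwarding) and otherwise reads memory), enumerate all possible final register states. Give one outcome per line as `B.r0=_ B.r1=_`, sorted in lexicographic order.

B.r0=0 B.r1=0
B.r0=0 B.r1=1
B.r0=0 B.r1=2
B.r0=1 B.r1=1
B.r0=1 B.r1=2

outcome vector order: (B.r0,B.r1)
|TSO outcomes| = 5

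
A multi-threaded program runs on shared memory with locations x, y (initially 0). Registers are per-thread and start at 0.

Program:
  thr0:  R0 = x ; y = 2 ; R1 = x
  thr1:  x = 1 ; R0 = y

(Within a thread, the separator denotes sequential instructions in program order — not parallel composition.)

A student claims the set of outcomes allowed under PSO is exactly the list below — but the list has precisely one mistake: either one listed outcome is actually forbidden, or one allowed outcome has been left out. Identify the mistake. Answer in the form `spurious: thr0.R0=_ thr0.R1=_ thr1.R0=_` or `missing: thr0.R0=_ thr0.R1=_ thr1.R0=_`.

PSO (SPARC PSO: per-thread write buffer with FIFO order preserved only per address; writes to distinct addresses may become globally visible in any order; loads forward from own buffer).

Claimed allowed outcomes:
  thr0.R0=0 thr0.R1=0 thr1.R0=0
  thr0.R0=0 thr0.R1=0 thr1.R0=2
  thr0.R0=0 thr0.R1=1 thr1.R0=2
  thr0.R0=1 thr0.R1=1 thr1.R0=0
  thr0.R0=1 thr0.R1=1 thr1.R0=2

missing: thr0.R0=0 thr0.R1=1 thr1.R0=0

outcome vector order: (thr0.R0,thr0.R1,thr1.R0)
under PSO → 0/0/0; 0/0/2; 0/1/0; 0/1/2; 1/1/0; 1/1/2
PSO∖claimed = {0/1/0}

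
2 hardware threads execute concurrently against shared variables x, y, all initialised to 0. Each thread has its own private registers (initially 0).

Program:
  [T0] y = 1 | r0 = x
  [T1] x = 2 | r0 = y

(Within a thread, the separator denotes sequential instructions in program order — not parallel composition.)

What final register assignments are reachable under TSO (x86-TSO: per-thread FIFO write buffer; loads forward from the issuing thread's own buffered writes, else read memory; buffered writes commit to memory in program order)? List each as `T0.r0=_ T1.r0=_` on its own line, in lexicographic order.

T0.r0=0 T1.r0=0
T0.r0=0 T1.r0=1
T0.r0=2 T1.r0=0
T0.r0=2 T1.r0=1

outcome vector order: (T0.r0,T1.r0)
|TSO outcomes| = 4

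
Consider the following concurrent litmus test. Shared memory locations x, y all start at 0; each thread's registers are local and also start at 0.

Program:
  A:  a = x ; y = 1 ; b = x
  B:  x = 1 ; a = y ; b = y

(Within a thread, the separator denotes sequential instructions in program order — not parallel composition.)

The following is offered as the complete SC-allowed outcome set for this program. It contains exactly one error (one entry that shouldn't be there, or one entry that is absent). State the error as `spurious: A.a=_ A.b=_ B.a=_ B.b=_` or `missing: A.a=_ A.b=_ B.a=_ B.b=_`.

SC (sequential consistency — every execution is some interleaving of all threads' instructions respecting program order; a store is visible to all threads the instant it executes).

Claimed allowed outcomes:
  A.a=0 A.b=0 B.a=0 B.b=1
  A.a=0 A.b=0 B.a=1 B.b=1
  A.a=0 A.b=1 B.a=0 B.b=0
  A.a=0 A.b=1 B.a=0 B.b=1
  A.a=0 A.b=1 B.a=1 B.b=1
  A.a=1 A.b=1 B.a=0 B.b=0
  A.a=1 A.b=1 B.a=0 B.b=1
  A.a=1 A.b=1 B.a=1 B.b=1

outcome vector order: (A.a,A.b,B.a,B.b)
under SC → (0,0,1,1); (0,1,0,0); (0,1,0,1); (0,1,1,1); (1,1,0,0); (1,1,0,1); (1,1,1,1)
claimed∖SC = {(0,0,0,1)}

spurious: A.a=0 A.b=0 B.a=0 B.b=1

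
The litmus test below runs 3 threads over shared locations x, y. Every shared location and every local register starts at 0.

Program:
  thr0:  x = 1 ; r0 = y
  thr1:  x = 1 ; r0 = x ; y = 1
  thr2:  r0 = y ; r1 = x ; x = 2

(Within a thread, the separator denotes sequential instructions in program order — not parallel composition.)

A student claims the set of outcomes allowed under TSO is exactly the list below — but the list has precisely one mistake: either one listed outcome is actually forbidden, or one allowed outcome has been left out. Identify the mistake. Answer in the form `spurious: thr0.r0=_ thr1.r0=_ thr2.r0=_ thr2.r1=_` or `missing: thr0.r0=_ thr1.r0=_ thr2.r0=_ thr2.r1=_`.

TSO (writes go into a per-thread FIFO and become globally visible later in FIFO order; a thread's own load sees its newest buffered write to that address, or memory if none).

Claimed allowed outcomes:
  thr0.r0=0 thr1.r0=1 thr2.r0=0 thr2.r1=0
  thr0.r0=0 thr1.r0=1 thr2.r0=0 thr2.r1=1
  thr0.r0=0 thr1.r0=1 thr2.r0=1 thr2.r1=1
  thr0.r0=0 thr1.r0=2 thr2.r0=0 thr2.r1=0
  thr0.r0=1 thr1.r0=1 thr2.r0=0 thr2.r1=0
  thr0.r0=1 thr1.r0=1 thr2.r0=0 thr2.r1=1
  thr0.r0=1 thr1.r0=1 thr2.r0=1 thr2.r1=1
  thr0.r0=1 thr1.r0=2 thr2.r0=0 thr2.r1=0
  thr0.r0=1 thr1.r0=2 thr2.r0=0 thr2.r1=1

missing: thr0.r0=0 thr1.r0=2 thr2.r0=0 thr2.r1=1

outcome vector order: (thr0.r0,thr1.r0,thr2.r0,thr2.r1)
under TSO → (0,1,0,0), (0,1,0,1), (0,1,1,1), (0,2,0,0), (0,2,0,1), (1,1,0,0), (1,1,0,1), (1,1,1,1), (1,2,0,0), (1,2,0,1)
TSO∖claimed = {(0,2,0,1)}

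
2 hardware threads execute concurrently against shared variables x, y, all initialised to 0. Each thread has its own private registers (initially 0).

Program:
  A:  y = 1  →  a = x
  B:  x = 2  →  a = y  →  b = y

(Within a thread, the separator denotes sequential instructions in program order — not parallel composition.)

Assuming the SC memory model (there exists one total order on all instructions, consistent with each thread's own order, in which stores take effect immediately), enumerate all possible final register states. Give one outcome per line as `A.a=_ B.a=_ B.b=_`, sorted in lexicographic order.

A.a=0 B.a=1 B.b=1
A.a=2 B.a=0 B.b=0
A.a=2 B.a=0 B.b=1
A.a=2 B.a=1 B.b=1

outcome vector order: (A.a,B.a,B.b)
|SC outcomes| = 4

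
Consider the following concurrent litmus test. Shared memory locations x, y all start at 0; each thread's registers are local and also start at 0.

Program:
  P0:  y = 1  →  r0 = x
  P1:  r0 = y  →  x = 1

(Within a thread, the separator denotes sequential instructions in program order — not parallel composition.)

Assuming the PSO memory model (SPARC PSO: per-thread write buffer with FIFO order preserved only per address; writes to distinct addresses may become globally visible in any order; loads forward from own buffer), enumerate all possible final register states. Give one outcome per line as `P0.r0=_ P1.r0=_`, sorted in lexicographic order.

outcome vector order: (P0.r0,P1.r0)
|PSO outcomes| = 4

P0.r0=0 P1.r0=0
P0.r0=0 P1.r0=1
P0.r0=1 P1.r0=0
P0.r0=1 P1.r0=1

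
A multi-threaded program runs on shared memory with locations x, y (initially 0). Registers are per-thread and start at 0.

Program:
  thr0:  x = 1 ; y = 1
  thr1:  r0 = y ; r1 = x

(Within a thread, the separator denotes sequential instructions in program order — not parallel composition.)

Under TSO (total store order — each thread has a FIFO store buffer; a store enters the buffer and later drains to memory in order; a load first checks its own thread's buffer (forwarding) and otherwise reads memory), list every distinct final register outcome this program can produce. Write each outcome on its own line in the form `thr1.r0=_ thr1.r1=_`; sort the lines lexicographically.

outcome vector order: (thr1.r0,thr1.r1)
|TSO outcomes| = 3

thr1.r0=0 thr1.r1=0
thr1.r0=0 thr1.r1=1
thr1.r0=1 thr1.r1=1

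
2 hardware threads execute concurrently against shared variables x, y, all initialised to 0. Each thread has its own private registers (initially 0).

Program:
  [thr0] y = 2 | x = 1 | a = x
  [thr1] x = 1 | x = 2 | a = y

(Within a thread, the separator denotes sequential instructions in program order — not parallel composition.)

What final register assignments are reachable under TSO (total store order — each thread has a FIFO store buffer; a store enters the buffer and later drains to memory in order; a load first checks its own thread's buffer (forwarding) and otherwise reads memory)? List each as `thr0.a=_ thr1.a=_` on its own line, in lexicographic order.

outcome vector order: (thr0.a,thr1.a)
|TSO outcomes| = 4

thr0.a=1 thr1.a=0
thr0.a=1 thr1.a=2
thr0.a=2 thr1.a=0
thr0.a=2 thr1.a=2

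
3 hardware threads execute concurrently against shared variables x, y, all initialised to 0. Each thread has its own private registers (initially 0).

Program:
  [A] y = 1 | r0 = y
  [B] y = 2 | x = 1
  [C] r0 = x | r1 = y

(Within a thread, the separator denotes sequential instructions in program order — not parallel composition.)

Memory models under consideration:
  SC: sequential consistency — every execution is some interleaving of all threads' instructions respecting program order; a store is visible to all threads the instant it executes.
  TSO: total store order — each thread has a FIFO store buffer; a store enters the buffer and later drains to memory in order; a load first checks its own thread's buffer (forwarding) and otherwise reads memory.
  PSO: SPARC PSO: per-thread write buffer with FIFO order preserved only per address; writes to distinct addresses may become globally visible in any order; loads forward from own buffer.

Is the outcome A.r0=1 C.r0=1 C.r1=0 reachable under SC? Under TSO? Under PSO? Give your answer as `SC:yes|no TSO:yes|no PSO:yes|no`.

outcome vector order: (A.r0,C.r0,C.r1)
SC: 9 outcomes — {100; 101; 102; 111; 112; 200; 201; 202; 212}
TSO: 9 outcomes — {100; 101; 102; 111; 112; 200; 201; 202; 212}
PSO: 12 outcomes — {100; 101; 102; 110; 111; 112; 200; 201; 202; 210; 211; 212}
target 110 ∈ {PSO}

SC:no TSO:no PSO:yes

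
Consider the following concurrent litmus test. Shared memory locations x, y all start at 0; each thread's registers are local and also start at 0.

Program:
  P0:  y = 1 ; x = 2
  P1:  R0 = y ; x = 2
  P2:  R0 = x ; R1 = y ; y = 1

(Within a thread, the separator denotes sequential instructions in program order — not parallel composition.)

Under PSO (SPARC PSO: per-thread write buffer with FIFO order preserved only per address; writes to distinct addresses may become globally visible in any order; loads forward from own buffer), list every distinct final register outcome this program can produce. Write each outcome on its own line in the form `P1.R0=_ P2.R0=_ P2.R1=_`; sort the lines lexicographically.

outcome vector order: (P1.R0,P2.R0,P2.R1)
|PSO outcomes| = 8

P1.R0=0 P2.R0=0 P2.R1=0
P1.R0=0 P2.R0=0 P2.R1=1
P1.R0=0 P2.R0=2 P2.R1=0
P1.R0=0 P2.R0=2 P2.R1=1
P1.R0=1 P2.R0=0 P2.R1=0
P1.R0=1 P2.R0=0 P2.R1=1
P1.R0=1 P2.R0=2 P2.R1=0
P1.R0=1 P2.R0=2 P2.R1=1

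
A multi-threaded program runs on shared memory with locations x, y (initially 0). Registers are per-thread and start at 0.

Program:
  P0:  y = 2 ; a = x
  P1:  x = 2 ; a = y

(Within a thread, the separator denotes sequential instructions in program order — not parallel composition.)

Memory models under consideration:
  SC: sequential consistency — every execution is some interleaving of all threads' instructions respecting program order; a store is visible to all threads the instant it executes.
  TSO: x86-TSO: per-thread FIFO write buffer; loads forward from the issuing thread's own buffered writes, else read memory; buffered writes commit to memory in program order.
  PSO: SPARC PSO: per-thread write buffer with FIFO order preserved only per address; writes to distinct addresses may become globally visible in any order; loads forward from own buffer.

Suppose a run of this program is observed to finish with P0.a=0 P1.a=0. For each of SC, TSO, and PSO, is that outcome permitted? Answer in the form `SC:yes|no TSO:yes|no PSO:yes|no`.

SC:no TSO:yes PSO:yes

outcome vector order: (P0.a,P1.a)
SC (3): (0,2); (2,0); (2,2)
TSO (4): (0,0); (0,2); (2,0); (2,2)
PSO (4): (0,0); (0,2); (2,0); (2,2)
target (0,0) ∈ {TSO,PSO}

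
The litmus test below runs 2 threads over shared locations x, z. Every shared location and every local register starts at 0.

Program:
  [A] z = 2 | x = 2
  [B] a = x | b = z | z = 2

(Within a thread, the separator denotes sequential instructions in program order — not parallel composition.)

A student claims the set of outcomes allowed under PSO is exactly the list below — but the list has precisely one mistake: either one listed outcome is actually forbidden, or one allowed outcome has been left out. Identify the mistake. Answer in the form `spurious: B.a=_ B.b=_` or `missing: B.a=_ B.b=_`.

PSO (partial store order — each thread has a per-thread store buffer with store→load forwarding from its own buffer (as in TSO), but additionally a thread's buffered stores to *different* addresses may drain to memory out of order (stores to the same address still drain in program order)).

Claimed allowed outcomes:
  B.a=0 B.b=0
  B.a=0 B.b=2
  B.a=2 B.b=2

outcome vector order: (B.a,B.b)
PSO (4): (0,0); (0,2); (2,0); (2,2)
PSO∖claimed = {(2,0)}

missing: B.a=2 B.b=0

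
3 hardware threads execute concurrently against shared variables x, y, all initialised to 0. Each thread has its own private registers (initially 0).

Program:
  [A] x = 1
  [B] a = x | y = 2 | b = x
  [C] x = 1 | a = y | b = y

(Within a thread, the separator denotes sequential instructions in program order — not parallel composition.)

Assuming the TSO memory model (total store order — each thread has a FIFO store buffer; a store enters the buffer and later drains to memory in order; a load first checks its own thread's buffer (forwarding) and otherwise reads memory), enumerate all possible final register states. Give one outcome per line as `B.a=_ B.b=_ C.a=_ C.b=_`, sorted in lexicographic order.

B.a=0 B.b=0 C.a=0 C.b=0
B.a=0 B.b=0 C.a=0 C.b=2
B.a=0 B.b=0 C.a=2 C.b=2
B.a=0 B.b=1 C.a=0 C.b=0
B.a=0 B.b=1 C.a=0 C.b=2
B.a=0 B.b=1 C.a=2 C.b=2
B.a=1 B.b=1 C.a=0 C.b=0
B.a=1 B.b=1 C.a=0 C.b=2
B.a=1 B.b=1 C.a=2 C.b=2

outcome vector order: (B.a,B.b,C.a,C.b)
|TSO outcomes| = 9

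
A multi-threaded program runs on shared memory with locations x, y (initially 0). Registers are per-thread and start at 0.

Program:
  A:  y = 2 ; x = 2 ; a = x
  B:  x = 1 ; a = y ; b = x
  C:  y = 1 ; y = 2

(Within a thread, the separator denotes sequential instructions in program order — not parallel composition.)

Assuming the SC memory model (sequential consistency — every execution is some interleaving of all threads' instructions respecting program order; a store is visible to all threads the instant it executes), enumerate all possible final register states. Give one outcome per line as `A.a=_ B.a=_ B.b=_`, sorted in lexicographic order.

outcome vector order: (A.a,B.a,B.b)
|SC outcomes| = 8

A.a=1 B.a=1 B.b=1
A.a=1 B.a=2 B.b=1
A.a=2 B.a=0 B.b=1
A.a=2 B.a=0 B.b=2
A.a=2 B.a=1 B.b=1
A.a=2 B.a=1 B.b=2
A.a=2 B.a=2 B.b=1
A.a=2 B.a=2 B.b=2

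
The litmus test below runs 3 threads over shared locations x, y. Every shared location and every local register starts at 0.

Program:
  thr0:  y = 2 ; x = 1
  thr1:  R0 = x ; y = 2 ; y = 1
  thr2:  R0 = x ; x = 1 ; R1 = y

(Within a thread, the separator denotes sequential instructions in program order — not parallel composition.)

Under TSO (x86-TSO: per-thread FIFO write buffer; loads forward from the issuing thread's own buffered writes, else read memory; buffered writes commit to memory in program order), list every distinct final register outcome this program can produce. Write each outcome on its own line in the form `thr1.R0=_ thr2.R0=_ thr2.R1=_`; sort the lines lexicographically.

thr1.R0=0 thr2.R0=0 thr2.R1=0
thr1.R0=0 thr2.R0=0 thr2.R1=1
thr1.R0=0 thr2.R0=0 thr2.R1=2
thr1.R0=0 thr2.R0=1 thr2.R1=1
thr1.R0=0 thr2.R0=1 thr2.R1=2
thr1.R0=1 thr2.R0=0 thr2.R1=0
thr1.R0=1 thr2.R0=0 thr2.R1=1
thr1.R0=1 thr2.R0=0 thr2.R1=2
thr1.R0=1 thr2.R0=1 thr2.R1=1
thr1.R0=1 thr2.R0=1 thr2.R1=2

outcome vector order: (thr1.R0,thr2.R0,thr2.R1)
|TSO outcomes| = 10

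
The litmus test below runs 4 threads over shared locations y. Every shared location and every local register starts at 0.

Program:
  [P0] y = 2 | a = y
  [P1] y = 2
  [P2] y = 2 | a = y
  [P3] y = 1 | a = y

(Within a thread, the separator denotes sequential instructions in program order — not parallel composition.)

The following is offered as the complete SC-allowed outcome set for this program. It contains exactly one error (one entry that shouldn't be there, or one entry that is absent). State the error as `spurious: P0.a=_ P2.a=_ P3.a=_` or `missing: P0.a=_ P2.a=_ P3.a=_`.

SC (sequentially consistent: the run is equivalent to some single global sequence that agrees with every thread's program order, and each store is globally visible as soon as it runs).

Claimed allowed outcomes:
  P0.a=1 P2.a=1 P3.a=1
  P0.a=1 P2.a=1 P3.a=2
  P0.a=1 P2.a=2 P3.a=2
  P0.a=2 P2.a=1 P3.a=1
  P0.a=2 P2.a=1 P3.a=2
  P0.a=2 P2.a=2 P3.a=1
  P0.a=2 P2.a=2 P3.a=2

missing: P0.a=1 P2.a=2 P3.a=1

outcome vector order: (P0.a,P2.a,P3.a)
[SC] allowed = {(1,1,1), (1,1,2), (1,2,1), (1,2,2), (2,1,1), (2,1,2), (2,2,1), (2,2,2)}
SC∖claimed = {(1,2,1)}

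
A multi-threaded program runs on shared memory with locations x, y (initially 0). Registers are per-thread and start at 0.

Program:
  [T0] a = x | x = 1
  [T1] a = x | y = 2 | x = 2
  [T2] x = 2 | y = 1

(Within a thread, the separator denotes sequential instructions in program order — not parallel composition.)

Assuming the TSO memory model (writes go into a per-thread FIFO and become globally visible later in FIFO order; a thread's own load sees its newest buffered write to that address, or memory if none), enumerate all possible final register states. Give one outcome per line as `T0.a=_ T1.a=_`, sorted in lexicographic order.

T0.a=0 T1.a=0
T0.a=0 T1.a=1
T0.a=0 T1.a=2
T0.a=2 T1.a=0
T0.a=2 T1.a=1
T0.a=2 T1.a=2

outcome vector order: (T0.a,T1.a)
|TSO outcomes| = 6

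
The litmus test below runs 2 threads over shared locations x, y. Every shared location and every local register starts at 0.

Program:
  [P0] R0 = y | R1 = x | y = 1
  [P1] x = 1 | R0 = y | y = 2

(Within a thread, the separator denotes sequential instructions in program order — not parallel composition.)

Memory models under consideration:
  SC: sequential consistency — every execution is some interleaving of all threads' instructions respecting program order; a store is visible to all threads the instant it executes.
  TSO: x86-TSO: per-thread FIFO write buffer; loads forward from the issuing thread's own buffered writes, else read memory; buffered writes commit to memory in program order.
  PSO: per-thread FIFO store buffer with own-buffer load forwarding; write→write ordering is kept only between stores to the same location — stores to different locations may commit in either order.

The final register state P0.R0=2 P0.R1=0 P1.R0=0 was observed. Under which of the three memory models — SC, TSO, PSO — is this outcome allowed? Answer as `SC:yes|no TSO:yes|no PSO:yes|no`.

outcome vector order: (P0.R0,P0.R1,P1.R0)
[SC] allowed = {(0,0,0) (0,0,1) (0,1,0) (0,1,1) (2,1,0)}
[TSO] allowed = {(0,0,0) (0,0,1) (0,1,0) (0,1,1) (2,1,0)}
[PSO] allowed = {(0,0,0) (0,0,1) (0,1,0) (0,1,1) (2,0,0) (2,1,0)}
target (2,0,0) ∈ {PSO}

SC:no TSO:no PSO:yes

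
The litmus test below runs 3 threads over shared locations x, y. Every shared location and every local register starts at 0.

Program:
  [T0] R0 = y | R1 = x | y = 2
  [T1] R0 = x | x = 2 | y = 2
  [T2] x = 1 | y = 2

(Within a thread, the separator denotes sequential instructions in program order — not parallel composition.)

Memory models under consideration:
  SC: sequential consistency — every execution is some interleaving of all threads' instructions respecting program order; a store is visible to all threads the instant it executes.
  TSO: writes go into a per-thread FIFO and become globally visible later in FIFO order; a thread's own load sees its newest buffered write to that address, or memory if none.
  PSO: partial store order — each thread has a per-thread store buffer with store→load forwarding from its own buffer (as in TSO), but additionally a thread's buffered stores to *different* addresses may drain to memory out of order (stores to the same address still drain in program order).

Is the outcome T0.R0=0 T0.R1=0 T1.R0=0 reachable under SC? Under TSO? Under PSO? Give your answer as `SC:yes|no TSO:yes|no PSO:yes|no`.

SC:yes TSO:yes PSO:yes

outcome vector order: (T0.R0,T0.R1,T1.R0)
under SC → <0 0 0>, <0 0 1>, <0 1 0>, <0 1 1>, <0 2 0>, <0 2 1>, <2 1 0>, <2 1 1>, <2 2 0>, <2 2 1>
under TSO → <0 0 0>, <0 0 1>, <0 1 0>, <0 1 1>, <0 2 0>, <0 2 1>, <2 1 0>, <2 1 1>, <2 2 0>, <2 2 1>
under PSO → <0 0 0>, <0 0 1>, <0 1 0>, <0 1 1>, <0 2 0>, <0 2 1>, <2 0 0>, <2 0 1>, <2 1 0>, <2 1 1>, <2 2 0>, <2 2 1>
target <0 0 0> ∈ {SC,TSO,PSO}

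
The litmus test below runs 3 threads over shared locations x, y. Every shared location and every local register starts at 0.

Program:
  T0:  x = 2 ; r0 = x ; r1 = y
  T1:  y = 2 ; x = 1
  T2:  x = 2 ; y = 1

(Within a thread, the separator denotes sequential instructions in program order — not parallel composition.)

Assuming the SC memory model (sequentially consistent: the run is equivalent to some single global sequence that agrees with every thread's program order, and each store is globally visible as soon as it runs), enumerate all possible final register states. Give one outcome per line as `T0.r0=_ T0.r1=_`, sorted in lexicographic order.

T0.r0=1 T0.r1=1
T0.r0=1 T0.r1=2
T0.r0=2 T0.r1=0
T0.r0=2 T0.r1=1
T0.r0=2 T0.r1=2

outcome vector order: (T0.r0,T0.r1)
|SC outcomes| = 5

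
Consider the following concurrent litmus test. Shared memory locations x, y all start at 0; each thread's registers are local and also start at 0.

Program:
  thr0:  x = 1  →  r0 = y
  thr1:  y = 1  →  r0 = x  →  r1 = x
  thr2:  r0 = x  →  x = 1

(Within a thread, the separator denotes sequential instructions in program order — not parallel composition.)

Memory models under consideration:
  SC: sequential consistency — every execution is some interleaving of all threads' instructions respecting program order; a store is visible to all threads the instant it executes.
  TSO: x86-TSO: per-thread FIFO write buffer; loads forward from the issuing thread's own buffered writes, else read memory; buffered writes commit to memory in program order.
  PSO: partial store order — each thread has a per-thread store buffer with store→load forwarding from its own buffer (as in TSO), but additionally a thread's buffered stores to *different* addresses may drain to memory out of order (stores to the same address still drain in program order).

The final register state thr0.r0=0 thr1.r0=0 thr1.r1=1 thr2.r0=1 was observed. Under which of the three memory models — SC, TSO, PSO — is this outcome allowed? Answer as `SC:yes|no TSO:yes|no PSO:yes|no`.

outcome vector order: (thr0.r0,thr1.r0,thr1.r1,thr2.r0)
[SC] allowed = {0110 0111 1000 1001 1010 1011 1110 1111}
[TSO] allowed = {0000 0001 0010 0011 0110 0111 1000 1001 1010 1011 1110 1111}
[PSO] allowed = {0000 0001 0010 0011 0110 0111 1000 1001 1010 1011 1110 1111}
target 0011 ∈ {TSO,PSO}

SC:no TSO:yes PSO:yes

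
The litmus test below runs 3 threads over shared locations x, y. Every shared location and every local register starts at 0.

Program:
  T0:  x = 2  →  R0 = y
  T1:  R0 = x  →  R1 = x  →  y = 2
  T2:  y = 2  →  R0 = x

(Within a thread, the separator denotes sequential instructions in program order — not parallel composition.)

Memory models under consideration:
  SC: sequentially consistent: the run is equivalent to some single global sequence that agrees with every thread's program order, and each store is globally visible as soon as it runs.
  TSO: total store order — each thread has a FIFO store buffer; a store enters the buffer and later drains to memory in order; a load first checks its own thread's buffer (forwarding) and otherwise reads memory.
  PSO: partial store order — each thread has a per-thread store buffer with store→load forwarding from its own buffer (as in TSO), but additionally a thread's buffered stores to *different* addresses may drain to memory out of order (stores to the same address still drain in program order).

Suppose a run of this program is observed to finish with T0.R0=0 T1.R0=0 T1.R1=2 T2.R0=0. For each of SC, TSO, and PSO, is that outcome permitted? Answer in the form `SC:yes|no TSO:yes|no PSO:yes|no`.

outcome vector order: (T0.R0,T1.R0,T1.R1,T2.R0)
SC: 9 outcomes — {0/0/0/2, 0/0/2/2, 0/2/2/2, 2/0/0/0, 2/0/0/2, 2/0/2/0, 2/0/2/2, 2/2/2/0, 2/2/2/2}
TSO: 12 outcomes — {0/0/0/0, 0/0/0/2, 0/0/2/0, 0/0/2/2, 0/2/2/0, 0/2/2/2, 2/0/0/0, 2/0/0/2, 2/0/2/0, 2/0/2/2, 2/2/2/0, 2/2/2/2}
PSO: 12 outcomes — {0/0/0/0, 0/0/0/2, 0/0/2/0, 0/0/2/2, 0/2/2/0, 0/2/2/2, 2/0/0/0, 2/0/0/2, 2/0/2/0, 2/0/2/2, 2/2/2/0, 2/2/2/2}
target 0/0/2/0 ∈ {TSO,PSO}

SC:no TSO:yes PSO:yes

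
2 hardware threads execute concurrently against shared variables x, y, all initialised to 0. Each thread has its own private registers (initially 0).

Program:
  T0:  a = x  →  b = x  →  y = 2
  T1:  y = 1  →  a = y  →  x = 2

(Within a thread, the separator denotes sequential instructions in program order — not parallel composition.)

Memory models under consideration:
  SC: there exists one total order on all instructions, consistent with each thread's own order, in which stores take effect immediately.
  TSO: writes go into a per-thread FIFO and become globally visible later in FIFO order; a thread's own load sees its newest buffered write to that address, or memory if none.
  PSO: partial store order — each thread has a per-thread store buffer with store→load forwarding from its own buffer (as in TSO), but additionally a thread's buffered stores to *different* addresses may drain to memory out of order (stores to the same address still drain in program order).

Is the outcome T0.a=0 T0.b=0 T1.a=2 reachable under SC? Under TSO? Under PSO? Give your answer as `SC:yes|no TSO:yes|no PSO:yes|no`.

SC:yes TSO:yes PSO:yes

outcome vector order: (T0.a,T0.b,T1.a)
SC: 4 outcomes — {(0,0,1), (0,0,2), (0,2,1), (2,2,1)}
TSO: 4 outcomes — {(0,0,1), (0,0,2), (0,2,1), (2,2,1)}
PSO: 4 outcomes — {(0,0,1), (0,0,2), (0,2,1), (2,2,1)}
target (0,0,2) ∈ {SC,TSO,PSO}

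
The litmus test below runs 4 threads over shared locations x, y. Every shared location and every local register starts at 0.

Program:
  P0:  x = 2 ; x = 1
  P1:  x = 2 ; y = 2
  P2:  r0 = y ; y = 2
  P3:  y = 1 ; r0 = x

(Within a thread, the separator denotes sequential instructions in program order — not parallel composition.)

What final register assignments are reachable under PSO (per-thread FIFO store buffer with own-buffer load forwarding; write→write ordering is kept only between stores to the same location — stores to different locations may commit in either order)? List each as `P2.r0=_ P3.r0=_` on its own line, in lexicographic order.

P2.r0=0 P3.r0=0
P2.r0=0 P3.r0=1
P2.r0=0 P3.r0=2
P2.r0=1 P3.r0=0
P2.r0=1 P3.r0=1
P2.r0=1 P3.r0=2
P2.r0=2 P3.r0=0
P2.r0=2 P3.r0=1
P2.r0=2 P3.r0=2

outcome vector order: (P2.r0,P3.r0)
|PSO outcomes| = 9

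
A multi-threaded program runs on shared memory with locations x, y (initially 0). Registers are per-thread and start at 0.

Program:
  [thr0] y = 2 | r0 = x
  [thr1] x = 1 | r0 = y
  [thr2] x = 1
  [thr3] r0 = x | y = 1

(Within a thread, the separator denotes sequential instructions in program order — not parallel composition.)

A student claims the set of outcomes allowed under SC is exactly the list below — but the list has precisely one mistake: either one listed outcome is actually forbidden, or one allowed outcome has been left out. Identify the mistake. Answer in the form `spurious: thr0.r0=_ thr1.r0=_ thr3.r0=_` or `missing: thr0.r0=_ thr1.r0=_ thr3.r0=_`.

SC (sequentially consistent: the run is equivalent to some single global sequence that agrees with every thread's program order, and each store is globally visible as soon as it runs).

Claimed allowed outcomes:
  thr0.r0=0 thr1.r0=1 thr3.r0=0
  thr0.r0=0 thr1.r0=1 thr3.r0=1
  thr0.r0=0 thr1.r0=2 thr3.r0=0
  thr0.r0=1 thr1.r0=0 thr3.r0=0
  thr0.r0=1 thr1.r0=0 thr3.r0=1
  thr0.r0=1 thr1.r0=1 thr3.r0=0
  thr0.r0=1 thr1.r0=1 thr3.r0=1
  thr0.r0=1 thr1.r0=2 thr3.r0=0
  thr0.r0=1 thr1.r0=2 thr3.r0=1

missing: thr0.r0=0 thr1.r0=2 thr3.r0=1

outcome vector order: (thr0.r0,thr1.r0,thr3.r0)
SC (10): 0/1/0; 0/1/1; 0/2/0; 0/2/1; 1/0/0; 1/0/1; 1/1/0; 1/1/1; 1/2/0; 1/2/1
SC∖claimed = {0/2/1}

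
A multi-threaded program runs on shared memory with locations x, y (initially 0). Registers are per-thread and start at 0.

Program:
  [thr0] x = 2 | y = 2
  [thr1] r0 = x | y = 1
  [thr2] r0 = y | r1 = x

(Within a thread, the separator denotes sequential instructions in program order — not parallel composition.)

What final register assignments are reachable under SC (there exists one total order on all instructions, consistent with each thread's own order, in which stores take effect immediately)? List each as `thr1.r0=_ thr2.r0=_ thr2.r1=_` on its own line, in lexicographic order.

outcome vector order: (thr1.r0,thr2.r0,thr2.r1)
|SC outcomes| = 9

thr1.r0=0 thr2.r0=0 thr2.r1=0
thr1.r0=0 thr2.r0=0 thr2.r1=2
thr1.r0=0 thr2.r0=1 thr2.r1=0
thr1.r0=0 thr2.r0=1 thr2.r1=2
thr1.r0=0 thr2.r0=2 thr2.r1=2
thr1.r0=2 thr2.r0=0 thr2.r1=0
thr1.r0=2 thr2.r0=0 thr2.r1=2
thr1.r0=2 thr2.r0=1 thr2.r1=2
thr1.r0=2 thr2.r0=2 thr2.r1=2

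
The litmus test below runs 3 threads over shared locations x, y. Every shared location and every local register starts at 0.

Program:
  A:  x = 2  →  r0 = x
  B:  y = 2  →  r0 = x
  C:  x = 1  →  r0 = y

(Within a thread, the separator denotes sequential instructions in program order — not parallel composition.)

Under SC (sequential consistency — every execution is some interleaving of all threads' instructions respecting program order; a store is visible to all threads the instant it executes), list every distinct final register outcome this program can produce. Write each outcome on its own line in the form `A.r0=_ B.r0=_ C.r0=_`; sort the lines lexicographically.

outcome vector order: (A.r0,B.r0,C.r0)
|SC outcomes| = 9

A.r0=1 B.r0=0 C.r0=2
A.r0=1 B.r0=1 C.r0=0
A.r0=1 B.r0=1 C.r0=2
A.r0=1 B.r0=2 C.r0=2
A.r0=2 B.r0=0 C.r0=2
A.r0=2 B.r0=1 C.r0=0
A.r0=2 B.r0=1 C.r0=2
A.r0=2 B.r0=2 C.r0=0
A.r0=2 B.r0=2 C.r0=2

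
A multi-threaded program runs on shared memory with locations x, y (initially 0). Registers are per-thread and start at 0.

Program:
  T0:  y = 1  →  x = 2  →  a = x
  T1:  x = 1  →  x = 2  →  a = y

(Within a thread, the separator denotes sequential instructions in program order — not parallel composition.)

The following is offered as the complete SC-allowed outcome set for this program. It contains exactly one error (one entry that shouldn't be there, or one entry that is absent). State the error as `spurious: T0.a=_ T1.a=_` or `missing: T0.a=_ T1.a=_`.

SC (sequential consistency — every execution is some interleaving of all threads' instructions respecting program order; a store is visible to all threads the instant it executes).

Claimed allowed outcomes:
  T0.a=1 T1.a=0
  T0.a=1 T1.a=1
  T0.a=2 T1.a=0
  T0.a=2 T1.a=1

spurious: T0.a=1 T1.a=0

outcome vector order: (T0.a,T1.a)
SC (3): (1,1); (2,0); (2,1)
claimed∖SC = {(1,0)}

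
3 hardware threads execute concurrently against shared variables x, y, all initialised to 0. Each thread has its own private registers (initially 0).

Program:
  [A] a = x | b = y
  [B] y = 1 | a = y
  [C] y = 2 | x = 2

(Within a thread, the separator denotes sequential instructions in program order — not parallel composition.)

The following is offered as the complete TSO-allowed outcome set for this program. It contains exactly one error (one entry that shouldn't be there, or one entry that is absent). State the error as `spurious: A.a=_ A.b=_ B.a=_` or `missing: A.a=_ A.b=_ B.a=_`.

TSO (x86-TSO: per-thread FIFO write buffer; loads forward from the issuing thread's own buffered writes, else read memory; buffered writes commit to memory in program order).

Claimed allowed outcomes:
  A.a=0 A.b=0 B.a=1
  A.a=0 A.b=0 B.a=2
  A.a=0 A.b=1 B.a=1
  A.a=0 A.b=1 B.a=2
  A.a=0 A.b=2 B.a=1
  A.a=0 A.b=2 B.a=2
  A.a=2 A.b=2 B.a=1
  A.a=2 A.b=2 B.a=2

outcome vector order: (A.a,A.b,B.a)
TSO: 9 outcomes — {0/0/1, 0/0/2, 0/1/1, 0/1/2, 0/2/1, 0/2/2, 2/1/1, 2/2/1, 2/2/2}
TSO∖claimed = {2/1/1}

missing: A.a=2 A.b=1 B.a=1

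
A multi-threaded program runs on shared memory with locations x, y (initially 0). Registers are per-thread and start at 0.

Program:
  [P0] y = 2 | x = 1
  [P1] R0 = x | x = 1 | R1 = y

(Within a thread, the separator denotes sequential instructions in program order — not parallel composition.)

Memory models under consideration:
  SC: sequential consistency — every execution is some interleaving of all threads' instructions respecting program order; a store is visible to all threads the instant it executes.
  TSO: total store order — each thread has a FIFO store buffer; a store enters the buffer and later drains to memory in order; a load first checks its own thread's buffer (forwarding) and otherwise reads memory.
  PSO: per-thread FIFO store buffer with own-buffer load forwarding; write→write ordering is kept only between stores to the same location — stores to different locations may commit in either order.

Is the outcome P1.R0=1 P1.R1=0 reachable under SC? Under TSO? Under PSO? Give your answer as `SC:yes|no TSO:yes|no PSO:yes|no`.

outcome vector order: (P1.R0,P1.R1)
under SC → <0 0>; <0 2>; <1 2>
under TSO → <0 0>; <0 2>; <1 2>
under PSO → <0 0>; <0 2>; <1 0>; <1 2>
target <1 0> ∈ {PSO}

SC:no TSO:no PSO:yes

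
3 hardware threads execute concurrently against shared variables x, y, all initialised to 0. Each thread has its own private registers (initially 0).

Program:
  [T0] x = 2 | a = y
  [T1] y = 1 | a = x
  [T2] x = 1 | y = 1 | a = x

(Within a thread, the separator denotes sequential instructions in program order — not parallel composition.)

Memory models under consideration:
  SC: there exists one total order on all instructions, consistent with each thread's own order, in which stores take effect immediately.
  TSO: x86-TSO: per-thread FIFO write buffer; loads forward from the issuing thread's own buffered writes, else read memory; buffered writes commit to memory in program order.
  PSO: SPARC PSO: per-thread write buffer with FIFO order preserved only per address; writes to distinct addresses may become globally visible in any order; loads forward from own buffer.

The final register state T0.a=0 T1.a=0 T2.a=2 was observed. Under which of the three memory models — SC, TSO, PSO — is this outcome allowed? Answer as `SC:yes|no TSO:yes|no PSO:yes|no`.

SC:no TSO:yes PSO:yes

outcome vector order: (T0.a,T1.a,T2.a)
SC: 9 outcomes — {(0,1,1), (0,2,1), (0,2,2), (1,0,1), (1,0,2), (1,1,1), (1,1,2), (1,2,1), (1,2,2)}
TSO: 12 outcomes — {(0,0,1), (0,0,2), (0,1,1), (0,1,2), (0,2,1), (0,2,2), (1,0,1), (1,0,2), (1,1,1), (1,1,2), (1,2,1), (1,2,2)}
PSO: 12 outcomes — {(0,0,1), (0,0,2), (0,1,1), (0,1,2), (0,2,1), (0,2,2), (1,0,1), (1,0,2), (1,1,1), (1,1,2), (1,2,1), (1,2,2)}
target (0,0,2) ∈ {TSO,PSO}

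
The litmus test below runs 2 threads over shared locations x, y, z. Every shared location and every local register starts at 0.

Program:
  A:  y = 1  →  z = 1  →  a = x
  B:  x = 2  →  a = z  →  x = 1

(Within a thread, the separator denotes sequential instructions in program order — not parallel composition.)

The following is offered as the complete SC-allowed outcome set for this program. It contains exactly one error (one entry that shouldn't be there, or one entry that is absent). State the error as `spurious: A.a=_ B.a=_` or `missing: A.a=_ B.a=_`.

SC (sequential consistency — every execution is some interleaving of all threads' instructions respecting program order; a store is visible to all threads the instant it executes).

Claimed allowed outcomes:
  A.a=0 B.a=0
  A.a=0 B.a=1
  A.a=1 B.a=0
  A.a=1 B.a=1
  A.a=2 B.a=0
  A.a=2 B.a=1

spurious: A.a=0 B.a=0

outcome vector order: (A.a,B.a)
under SC → (0,1); (1,0); (1,1); (2,0); (2,1)
claimed∖SC = {(0,0)}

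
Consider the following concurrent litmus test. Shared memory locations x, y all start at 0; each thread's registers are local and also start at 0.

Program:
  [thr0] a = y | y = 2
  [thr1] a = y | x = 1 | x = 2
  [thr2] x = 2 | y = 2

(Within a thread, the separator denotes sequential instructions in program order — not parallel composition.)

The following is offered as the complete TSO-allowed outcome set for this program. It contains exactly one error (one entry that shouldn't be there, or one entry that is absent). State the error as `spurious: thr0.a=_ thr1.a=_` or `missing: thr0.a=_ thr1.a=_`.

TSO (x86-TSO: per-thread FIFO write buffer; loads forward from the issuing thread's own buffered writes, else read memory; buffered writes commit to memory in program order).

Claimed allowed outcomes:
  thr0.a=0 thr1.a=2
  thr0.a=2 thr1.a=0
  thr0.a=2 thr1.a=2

outcome vector order: (thr0.a,thr1.a)
[TSO] allowed = {(0,0); (0,2); (2,0); (2,2)}
TSO∖claimed = {(0,0)}

missing: thr0.a=0 thr1.a=0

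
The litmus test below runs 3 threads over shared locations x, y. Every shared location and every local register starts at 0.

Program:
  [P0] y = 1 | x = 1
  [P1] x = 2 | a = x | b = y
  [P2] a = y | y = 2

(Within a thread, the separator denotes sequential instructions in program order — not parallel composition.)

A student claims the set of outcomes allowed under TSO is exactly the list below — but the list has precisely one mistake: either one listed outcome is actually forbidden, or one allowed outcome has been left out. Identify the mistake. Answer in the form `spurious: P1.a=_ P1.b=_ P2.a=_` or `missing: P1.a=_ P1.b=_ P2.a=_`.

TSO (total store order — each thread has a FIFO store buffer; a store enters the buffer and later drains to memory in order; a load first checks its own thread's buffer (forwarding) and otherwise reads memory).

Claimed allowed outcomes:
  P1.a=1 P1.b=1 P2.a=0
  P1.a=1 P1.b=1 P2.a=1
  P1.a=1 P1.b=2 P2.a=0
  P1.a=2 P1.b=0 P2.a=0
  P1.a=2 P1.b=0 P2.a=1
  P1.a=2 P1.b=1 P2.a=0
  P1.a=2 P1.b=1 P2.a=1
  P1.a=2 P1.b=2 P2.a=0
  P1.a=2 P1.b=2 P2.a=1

outcome vector order: (P1.a,P1.b,P2.a)
TSO (10): <1 1 0>, <1 1 1>, <1 2 0>, <1 2 1>, <2 0 0>, <2 0 1>, <2 1 0>, <2 1 1>, <2 2 0>, <2 2 1>
TSO∖claimed = {<1 2 1>}

missing: P1.a=1 P1.b=2 P2.a=1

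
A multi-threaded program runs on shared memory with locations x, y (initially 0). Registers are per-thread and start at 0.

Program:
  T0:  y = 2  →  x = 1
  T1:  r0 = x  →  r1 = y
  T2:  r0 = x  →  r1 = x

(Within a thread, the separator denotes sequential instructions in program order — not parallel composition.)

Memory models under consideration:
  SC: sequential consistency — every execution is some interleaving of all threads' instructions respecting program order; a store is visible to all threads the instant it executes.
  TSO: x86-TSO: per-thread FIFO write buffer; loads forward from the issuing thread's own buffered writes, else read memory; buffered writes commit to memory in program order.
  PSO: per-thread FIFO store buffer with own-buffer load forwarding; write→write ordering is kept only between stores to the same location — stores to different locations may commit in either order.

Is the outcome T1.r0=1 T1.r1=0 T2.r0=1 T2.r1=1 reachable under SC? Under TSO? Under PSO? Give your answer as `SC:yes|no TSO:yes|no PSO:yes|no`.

outcome vector order: (T1.r0,T1.r1,T2.r0,T2.r1)
SC (9): <0 0 0 0> <0 0 0 1> <0 0 1 1> <0 2 0 0> <0 2 0 1> <0 2 1 1> <1 2 0 0> <1 2 0 1> <1 2 1 1>
TSO (9): <0 0 0 0> <0 0 0 1> <0 0 1 1> <0 2 0 0> <0 2 0 1> <0 2 1 1> <1 2 0 0> <1 2 0 1> <1 2 1 1>
PSO (12): <0 0 0 0> <0 0 0 1> <0 0 1 1> <0 2 0 0> <0 2 0 1> <0 2 1 1> <1 0 0 0> <1 0 0 1> <1 0 1 1> <1 2 0 0> <1 2 0 1> <1 2 1 1>
target <1 0 1 1> ∈ {PSO}

SC:no TSO:no PSO:yes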